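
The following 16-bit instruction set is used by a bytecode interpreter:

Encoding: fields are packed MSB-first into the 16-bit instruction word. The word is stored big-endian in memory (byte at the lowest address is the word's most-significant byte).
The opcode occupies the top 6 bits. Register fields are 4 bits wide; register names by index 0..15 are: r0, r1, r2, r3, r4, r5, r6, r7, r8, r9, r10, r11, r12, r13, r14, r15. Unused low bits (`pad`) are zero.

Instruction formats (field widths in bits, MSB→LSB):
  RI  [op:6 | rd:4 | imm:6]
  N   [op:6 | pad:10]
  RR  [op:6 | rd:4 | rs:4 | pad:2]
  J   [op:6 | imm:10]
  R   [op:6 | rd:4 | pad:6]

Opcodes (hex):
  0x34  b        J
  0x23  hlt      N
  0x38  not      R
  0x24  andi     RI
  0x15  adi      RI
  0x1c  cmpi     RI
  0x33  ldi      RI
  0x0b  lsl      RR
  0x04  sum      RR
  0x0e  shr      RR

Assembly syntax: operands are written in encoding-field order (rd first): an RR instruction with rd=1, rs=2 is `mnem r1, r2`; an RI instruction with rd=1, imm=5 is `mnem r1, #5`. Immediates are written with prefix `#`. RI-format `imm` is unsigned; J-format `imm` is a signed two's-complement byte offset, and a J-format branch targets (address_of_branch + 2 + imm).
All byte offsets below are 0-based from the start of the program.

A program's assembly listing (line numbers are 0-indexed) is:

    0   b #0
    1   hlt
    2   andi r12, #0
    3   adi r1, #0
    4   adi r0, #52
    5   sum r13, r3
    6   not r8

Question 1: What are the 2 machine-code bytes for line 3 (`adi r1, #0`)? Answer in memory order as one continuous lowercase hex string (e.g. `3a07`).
5440

3. adi fields op=0x15:6|rd=1:4|imm=0:6 → word 5440h → 54 40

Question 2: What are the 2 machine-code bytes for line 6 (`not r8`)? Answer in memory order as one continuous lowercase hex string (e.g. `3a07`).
e200

line 6 (not): pack op=0x38:6|rd=8:4|pad=0:6 = 0xe200; big→ e2 00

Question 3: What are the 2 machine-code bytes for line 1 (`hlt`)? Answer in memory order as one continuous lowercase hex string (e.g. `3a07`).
8c00

L1: hlt op=0x23:6|pad=0:10 ⇒ 0x8c00 ⇒ big 8c 00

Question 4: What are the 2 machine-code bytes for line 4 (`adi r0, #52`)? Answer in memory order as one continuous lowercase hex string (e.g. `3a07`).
4. adi fields op=0x15:6|rd=0:4|imm=52:6 → word 5434h → 54 34

5434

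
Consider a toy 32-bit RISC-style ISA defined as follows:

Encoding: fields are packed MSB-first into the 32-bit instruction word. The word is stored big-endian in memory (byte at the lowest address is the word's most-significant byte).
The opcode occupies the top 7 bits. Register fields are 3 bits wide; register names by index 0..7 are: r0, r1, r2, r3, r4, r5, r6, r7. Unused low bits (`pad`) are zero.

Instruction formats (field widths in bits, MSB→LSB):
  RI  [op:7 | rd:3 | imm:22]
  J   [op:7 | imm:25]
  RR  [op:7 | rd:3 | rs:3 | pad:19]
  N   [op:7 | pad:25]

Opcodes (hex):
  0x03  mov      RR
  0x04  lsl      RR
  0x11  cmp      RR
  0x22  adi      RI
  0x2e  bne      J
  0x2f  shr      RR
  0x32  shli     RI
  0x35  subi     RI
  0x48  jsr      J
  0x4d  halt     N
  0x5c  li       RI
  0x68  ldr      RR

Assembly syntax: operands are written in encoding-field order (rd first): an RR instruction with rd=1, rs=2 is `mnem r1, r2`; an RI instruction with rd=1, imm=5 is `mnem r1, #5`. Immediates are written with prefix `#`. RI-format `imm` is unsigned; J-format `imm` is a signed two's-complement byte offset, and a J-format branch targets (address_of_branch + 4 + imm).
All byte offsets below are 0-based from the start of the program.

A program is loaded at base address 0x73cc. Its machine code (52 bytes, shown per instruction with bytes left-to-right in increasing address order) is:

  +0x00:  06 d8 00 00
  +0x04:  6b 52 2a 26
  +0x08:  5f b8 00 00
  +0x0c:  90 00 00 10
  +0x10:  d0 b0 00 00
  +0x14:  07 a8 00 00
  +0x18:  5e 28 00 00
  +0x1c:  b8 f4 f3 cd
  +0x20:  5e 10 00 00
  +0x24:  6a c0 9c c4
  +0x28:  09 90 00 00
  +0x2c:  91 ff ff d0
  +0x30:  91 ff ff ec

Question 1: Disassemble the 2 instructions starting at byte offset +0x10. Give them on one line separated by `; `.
+0x10: d0 b0 00 00 ⇒ word 0xd0b00000 (big)
  opcode bits[31:25]=0x68: ldr/RR
  rd@[24:22]=0x2 ⇒ r2
  rs@[21:19]=0x6 ⇒ r6
+0x14: 07 a8 00 00 ⇒ word 0x07a80000 (big)
  opcode bits[31:25]=0x3: mov/RR
  rd@[24:22]=0x6 ⇒ r6
  rs@[21:19]=0x5 ⇒ r5

ldr r2, r6; mov r6, r5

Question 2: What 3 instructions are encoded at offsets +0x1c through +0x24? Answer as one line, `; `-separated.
+0x1c: b8 f4 f3 cd ⇒ word 0xb8f4f3cd (big)
  opcode bits[31:25]=0x5c: li/RI
  [24:22] rd=3 = r3
  [21:0] imm=3470285 = #3470285
+0x20: 5e 10 00 00 ⇒ word 0x5e100000 (big)
  opcode bits[31:25]=0x2f: shr/RR
  [24:22] rd=0 = r0
  [21:19] rs=2 = r2
+0x24: 6a c0 9c c4 ⇒ word 0x6ac09cc4 (big)
  opcode bits[31:25]=0x35: subi/RI
  [24:22] rd=3 = r3
  [21:0] imm=40132 = #40132

li r3, #3470285; shr r0, r2; subi r3, #40132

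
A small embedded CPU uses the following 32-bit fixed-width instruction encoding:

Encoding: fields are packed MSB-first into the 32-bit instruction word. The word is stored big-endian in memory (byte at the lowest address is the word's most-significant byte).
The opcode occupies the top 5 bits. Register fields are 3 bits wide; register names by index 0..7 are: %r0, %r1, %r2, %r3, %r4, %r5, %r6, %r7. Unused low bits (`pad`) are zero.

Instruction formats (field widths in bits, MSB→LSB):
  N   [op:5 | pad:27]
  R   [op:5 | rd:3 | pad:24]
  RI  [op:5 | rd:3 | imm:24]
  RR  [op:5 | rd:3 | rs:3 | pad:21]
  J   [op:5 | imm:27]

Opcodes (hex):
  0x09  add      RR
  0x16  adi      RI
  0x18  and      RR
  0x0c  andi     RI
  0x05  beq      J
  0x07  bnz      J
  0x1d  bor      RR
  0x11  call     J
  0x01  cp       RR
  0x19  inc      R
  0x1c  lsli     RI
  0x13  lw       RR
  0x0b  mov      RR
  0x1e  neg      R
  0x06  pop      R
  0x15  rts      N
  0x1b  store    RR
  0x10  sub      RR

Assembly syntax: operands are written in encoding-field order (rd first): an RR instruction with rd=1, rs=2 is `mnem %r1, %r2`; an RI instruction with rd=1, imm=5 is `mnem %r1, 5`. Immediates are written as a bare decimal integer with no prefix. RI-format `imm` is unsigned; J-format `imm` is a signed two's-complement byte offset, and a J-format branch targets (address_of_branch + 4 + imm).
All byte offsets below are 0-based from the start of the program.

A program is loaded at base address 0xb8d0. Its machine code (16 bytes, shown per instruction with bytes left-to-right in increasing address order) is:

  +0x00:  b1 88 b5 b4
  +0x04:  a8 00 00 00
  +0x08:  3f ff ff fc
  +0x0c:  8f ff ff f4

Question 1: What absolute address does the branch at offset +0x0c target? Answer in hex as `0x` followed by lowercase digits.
0xb8d4

[0c] 8f ff ff f4 → 0x8ffffff4
  top 5b → 0x11 → call [J]
  imm: (w>>0)&0x7ffffff=0x7fffff4 (s27→-12) → -12
  target = base 0xb8d0 + off 0x0c + 4 + imm -12 = 0xb8d4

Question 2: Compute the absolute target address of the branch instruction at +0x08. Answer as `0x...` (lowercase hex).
0xb8d8

[08] 3f ff ff fc → 0x3ffffffc
  op=0x3ffffffc>>27=0x7 ⇒ bnz (J)
  [26:0] imm=134217724 (s27→-4) = -4
  target = base 0xb8d0 + off 0x08 + 4 + imm -4 = 0xb8d8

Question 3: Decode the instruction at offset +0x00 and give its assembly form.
[00] b1 88 b5 b4 → 0xb188b5b4
  opcode bits[31:27]=0x16: adi/RI
  rd: (w>>24)&0x7=0x1 → %r1
  imm: (w>>0)&0xffffff=0x88b5b4 → 8959412

adi %r1, 8959412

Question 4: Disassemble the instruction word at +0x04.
rts

off 0x04: read a8 00 00 00 as big → 0xa8000000
  top 5b → 0x15 → rts [N]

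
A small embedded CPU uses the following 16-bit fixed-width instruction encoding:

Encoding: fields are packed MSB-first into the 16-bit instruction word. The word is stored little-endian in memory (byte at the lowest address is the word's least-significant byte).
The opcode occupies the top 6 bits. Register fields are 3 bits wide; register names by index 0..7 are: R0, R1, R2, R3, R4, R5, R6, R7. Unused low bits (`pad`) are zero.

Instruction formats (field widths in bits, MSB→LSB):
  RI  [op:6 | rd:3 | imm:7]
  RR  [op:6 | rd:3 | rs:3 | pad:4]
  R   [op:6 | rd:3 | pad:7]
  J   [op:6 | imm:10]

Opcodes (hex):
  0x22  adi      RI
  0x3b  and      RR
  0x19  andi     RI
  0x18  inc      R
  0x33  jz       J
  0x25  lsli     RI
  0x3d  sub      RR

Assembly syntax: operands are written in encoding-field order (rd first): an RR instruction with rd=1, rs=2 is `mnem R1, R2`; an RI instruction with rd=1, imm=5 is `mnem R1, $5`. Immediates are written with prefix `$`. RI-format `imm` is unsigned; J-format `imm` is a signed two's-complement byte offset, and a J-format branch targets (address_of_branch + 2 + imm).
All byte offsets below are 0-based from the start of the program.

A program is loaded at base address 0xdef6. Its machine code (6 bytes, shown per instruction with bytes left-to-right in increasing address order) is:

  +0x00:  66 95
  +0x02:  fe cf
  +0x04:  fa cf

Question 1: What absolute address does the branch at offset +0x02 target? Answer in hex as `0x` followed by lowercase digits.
off 0x02: read fe cf as little → 0xcffe
  op=0xcffe>>10=0x33 ⇒ jz (J)
  imm: (w>>0)&0x3ff=0x3fe (s10→-2) → $-2
  target = base 0xdef6 + off 0x02 + 2 + imm -2 = 0xdef8

0xdef8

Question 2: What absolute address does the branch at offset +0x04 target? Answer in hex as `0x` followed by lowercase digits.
+0x04: fa cf ⇒ word 0xcffa (little)
  op=0xcffa>>10=0x33 ⇒ jz (J)
  [9:0] imm=1018 (s10→-6) = $-6
  target = base 0xdef6 + off 0x04 + 2 + imm -6 = 0xdef6

0xdef6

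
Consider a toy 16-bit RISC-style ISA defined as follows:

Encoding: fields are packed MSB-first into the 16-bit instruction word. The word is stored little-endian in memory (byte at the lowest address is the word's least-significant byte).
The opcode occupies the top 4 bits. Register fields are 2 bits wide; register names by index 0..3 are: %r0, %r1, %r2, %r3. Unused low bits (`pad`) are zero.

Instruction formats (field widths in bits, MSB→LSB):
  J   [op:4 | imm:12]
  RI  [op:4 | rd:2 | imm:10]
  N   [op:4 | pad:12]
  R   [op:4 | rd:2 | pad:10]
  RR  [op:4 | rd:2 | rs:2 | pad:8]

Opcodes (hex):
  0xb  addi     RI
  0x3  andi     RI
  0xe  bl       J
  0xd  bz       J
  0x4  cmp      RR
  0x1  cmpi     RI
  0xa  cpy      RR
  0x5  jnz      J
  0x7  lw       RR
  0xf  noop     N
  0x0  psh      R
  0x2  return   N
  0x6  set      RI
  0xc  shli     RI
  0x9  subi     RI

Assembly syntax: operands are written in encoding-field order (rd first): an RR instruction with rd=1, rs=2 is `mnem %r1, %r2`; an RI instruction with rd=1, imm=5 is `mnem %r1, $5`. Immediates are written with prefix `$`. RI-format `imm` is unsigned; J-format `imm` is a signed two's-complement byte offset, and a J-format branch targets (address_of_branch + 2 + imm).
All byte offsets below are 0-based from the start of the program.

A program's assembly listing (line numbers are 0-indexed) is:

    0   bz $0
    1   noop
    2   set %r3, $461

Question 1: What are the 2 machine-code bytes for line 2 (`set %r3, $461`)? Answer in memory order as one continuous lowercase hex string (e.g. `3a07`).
cd6d

2. set fields op=0x6:4|rd=3:2|imm=461:10 → word 6dcdh → cd 6d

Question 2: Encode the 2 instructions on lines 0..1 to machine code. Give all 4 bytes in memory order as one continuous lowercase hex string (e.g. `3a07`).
00d000f0

line 0 (bz): pack op=0xd:4|imm=0:12 = 0xd000; little→ 00 d0
line 1 (noop): pack op=0xf:4|pad=0:12 = 0xf000; little→ 00 f0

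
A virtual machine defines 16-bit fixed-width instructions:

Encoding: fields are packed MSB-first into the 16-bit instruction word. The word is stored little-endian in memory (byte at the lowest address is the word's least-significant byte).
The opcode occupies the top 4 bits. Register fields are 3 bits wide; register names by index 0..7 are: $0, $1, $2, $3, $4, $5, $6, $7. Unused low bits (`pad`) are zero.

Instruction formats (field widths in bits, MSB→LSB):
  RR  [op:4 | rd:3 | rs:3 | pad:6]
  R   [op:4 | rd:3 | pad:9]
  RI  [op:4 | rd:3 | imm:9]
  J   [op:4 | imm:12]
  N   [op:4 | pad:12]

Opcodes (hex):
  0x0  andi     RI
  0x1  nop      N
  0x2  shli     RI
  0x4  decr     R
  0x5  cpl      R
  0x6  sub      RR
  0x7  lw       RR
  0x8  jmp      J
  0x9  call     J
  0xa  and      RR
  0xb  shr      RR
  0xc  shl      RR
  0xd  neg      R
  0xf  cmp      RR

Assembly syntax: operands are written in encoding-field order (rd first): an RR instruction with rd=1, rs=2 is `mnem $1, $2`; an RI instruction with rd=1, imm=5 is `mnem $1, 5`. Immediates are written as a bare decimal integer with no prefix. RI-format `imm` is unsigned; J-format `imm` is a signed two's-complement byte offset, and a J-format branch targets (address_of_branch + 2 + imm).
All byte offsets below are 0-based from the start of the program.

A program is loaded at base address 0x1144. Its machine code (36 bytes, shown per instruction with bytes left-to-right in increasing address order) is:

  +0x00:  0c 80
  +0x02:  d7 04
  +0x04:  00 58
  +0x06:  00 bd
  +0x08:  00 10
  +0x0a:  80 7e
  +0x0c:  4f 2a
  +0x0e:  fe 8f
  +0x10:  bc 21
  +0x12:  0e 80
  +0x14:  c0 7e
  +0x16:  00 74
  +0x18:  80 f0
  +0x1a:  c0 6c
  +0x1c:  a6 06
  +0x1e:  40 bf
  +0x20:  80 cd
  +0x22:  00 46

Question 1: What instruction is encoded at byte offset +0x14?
[14] c0 7e → 0x7ec0
  op=0x7ec0>>12=0x7 ⇒ lw (RR)
  rd: (w>>9)&0x7=0x7 → $7
  rs: (w>>6)&0x7=0x3 → $3

lw $7, $3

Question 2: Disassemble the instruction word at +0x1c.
andi $3, 166

@+1c  little-endian(a6 06) = 0x06a6
  op=0x06a6>>12=0x0 ⇒ andi (RI)
  rd@[11:9]=0x3 ⇒ $3
  imm@[8:0]=0xa6 ⇒ 166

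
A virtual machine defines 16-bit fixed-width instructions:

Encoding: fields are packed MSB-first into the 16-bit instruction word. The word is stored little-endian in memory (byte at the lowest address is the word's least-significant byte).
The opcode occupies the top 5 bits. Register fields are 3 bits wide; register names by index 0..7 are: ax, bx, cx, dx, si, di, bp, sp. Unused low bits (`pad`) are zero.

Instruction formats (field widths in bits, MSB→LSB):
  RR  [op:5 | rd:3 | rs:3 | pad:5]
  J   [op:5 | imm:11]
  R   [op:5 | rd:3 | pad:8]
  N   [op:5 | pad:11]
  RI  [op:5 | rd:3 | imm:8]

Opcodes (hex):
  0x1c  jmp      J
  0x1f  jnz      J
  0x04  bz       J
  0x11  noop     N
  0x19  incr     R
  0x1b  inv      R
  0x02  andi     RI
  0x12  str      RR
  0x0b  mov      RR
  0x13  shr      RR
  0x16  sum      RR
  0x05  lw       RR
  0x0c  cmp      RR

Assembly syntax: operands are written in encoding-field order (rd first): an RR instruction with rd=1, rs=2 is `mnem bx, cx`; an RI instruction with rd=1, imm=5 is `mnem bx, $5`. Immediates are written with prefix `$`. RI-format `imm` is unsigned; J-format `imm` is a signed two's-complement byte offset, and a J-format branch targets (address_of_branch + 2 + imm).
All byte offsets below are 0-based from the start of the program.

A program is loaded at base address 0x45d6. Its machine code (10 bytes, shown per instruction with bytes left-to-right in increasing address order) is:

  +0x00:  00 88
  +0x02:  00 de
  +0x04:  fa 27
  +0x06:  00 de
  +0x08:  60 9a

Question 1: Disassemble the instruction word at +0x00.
noop

@+00  little-endian(00 88) = 0x8800
  op=0x8800>>11=0x11 ⇒ noop (N)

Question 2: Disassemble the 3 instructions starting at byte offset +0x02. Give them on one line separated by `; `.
+0x02: 00 de ⇒ word 0xde00 (little)
  opcode bits[15:11]=0x1b: inv/R
  rd@[10:8]=0x6 ⇒ bp
+0x04: fa 27 ⇒ word 0x27fa (little)
  opcode bits[15:11]=0x4: bz/J
  imm@[10:0]=0x7fa (s11→-6) ⇒ $-6
+0x06: 00 de ⇒ word 0xde00 (little)
  opcode bits[15:11]=0x1b: inv/R
  rd@[10:8]=0x6 ⇒ bp

inv bp; bz $-6; inv bp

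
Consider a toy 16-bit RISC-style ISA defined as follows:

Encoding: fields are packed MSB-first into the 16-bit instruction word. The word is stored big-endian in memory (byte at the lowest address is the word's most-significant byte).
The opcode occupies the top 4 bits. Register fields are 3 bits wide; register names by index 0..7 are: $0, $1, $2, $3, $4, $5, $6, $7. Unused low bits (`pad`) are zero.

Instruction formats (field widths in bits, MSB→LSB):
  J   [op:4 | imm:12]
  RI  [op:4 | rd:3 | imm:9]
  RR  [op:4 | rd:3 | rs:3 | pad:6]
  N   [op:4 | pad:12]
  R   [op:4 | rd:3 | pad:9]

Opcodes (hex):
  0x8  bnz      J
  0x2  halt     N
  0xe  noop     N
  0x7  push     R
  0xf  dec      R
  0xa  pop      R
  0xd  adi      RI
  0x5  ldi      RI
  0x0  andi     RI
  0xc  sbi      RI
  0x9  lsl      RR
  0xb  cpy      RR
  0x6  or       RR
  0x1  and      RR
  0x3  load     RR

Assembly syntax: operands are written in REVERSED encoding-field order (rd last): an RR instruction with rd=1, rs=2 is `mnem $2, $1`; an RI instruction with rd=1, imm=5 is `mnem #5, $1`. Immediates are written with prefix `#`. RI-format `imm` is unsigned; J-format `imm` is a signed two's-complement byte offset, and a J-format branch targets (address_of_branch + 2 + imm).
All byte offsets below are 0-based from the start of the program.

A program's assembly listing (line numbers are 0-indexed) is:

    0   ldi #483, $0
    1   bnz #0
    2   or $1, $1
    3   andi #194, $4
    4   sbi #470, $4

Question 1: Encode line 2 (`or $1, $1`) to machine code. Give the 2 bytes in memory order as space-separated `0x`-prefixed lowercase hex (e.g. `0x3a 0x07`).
0x62 0x40

L2: or op=0x6:4|rd=1:3|rs=1:3|pad=0:6 ⇒ 0x6240 ⇒ big 62 40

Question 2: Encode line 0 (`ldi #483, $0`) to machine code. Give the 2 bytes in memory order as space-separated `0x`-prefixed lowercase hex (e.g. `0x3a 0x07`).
0. ldi fields op=0x5:4|rd=0:3|imm=483:9 → word 51e3h → 51 e3

0x51 0xe3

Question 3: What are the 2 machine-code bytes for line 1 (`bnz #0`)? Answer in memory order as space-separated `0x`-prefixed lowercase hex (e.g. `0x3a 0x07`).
1. bnz fields op=0x8:4|imm=0:12 → word 8000h → 80 00

0x80 0x00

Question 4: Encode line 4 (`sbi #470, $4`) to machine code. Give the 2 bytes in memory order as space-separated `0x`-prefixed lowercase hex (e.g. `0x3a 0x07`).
0xc9 0xd6

L4: sbi op=0xc:4|rd=4:3|imm=470:9 ⇒ 0xc9d6 ⇒ big c9 d6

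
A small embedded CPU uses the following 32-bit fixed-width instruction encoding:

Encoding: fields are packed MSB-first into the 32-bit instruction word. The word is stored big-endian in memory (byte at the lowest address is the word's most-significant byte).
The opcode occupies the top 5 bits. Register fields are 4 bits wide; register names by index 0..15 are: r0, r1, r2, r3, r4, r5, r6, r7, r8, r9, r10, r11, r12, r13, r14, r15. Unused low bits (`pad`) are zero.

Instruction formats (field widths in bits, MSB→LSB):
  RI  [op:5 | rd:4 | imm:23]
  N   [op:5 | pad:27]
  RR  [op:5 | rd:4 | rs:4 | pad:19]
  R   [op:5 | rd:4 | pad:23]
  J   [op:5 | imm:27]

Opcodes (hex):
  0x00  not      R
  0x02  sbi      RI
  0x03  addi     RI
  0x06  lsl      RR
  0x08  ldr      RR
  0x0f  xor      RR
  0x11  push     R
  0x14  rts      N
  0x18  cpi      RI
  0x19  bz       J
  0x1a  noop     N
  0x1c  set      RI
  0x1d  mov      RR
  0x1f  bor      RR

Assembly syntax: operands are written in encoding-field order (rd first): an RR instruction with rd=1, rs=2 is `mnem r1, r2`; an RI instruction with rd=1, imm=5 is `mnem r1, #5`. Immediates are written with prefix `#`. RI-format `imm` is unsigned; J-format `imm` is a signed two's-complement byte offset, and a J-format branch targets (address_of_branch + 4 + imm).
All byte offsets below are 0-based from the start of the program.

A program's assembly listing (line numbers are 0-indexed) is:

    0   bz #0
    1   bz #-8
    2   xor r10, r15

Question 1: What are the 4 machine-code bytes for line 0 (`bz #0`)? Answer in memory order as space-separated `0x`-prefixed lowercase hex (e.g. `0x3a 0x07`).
0xc8 0x00 0x00 0x00

line 0 (bz): pack op=0x19:5|imm=0:27 = 0xc8000000; big→ c8 00 00 00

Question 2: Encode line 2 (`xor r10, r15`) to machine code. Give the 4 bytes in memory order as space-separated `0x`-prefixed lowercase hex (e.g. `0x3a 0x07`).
0x7d 0x78 0x00 0x00

L2: xor op=0xf:5|rd=10:4|rs=15:4|pad=0:19 ⇒ 0x7d780000 ⇒ big 7d 78 00 00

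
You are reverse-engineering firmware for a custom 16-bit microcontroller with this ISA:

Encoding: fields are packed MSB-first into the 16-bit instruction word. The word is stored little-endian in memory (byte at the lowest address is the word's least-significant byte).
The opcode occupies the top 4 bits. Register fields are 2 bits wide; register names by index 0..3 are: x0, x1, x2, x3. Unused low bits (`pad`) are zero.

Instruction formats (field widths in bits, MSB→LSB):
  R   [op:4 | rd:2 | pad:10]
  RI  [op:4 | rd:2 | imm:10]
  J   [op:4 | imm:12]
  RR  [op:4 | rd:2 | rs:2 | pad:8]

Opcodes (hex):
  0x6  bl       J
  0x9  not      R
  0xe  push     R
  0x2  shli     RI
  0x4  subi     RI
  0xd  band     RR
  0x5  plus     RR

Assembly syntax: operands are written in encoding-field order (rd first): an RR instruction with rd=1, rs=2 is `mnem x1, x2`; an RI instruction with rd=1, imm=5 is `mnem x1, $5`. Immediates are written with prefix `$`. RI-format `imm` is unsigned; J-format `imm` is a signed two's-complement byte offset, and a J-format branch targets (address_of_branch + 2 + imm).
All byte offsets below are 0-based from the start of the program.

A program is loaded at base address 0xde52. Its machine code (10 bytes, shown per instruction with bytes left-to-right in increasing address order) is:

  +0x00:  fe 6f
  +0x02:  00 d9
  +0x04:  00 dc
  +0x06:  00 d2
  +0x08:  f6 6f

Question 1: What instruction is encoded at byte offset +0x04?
band x3, x0

[04] 00 dc → 0xdc00
  op=0xdc00>>12=0xd ⇒ band (RR)
  rd@[11:10]=0x3 ⇒ x3
  rs@[9:8]=0x0 ⇒ x0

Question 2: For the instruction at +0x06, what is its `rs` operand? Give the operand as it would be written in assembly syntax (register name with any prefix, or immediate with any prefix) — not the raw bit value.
x2

@+06  little-endian(00 d2) = 0xd200
  opcode bits[15:12]=0xd: band/RR
  [11:10] rd=0 = x0
  [9:8] rs=2 = x2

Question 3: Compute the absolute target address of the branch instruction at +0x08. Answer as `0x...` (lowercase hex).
@+08  little-endian(f6 6f) = 0x6ff6
  top 4b → 0x6 → bl [J]
  [11:0] imm=4086 (s12→-10) = $-10
  target = base 0xde52 + off 0x08 + 2 + imm -10 = 0xde52

0xde52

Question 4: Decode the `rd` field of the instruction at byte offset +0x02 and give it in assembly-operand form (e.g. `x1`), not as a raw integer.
x2

off 0x02: read 00 d9 as little → 0xd900
  op=0xd900>>12=0xd ⇒ band (RR)
  rd: (w>>10)&0x3=0x2 → x2
  rs: (w>>8)&0x3=0x1 → x1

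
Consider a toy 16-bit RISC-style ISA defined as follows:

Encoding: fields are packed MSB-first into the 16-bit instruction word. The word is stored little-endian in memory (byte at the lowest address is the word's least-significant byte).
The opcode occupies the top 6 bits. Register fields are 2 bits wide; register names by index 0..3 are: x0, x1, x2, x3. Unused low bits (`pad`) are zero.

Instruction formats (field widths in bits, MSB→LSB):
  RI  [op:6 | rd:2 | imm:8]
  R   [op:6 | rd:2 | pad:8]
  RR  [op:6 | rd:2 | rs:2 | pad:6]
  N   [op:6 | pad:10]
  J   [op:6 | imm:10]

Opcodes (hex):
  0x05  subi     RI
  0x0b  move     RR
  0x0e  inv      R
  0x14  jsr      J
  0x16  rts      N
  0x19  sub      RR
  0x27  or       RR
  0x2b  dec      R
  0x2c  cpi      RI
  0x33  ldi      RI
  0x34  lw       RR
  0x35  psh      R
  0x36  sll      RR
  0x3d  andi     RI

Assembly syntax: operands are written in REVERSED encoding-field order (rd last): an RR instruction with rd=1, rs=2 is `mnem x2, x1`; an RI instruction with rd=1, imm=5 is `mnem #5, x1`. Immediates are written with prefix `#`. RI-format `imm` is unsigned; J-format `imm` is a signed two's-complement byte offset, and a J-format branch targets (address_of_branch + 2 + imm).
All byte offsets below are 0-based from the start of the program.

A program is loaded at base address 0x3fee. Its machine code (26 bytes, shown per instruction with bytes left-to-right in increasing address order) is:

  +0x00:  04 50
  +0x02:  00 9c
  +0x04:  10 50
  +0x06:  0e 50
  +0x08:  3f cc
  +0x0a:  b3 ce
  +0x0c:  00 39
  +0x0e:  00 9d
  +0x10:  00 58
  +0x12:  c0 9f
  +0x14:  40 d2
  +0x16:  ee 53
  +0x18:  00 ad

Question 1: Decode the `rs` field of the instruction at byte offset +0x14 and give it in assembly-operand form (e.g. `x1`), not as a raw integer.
+0x14: 40 d2 ⇒ word 0xd240 (little)
  op=0xd240>>10=0x34 ⇒ lw (RR)
  [9:8] rd=2 = x2
  [7:6] rs=1 = x1

x1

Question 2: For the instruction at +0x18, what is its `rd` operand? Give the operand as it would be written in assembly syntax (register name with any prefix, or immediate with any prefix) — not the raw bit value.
+0x18: 00 ad ⇒ word 0xad00 (little)
  top 6b → 0x2b → dec [R]
  [9:8] rd=1 = x1

x1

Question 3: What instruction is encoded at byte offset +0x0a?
ldi #179, x2

+0x0a: b3 ce ⇒ word 0xceb3 (little)
  op=0xceb3>>10=0x33 ⇒ ldi (RI)
  rd: (w>>8)&0x3=0x2 → x2
  imm: (w>>0)&0xff=0xb3 → #179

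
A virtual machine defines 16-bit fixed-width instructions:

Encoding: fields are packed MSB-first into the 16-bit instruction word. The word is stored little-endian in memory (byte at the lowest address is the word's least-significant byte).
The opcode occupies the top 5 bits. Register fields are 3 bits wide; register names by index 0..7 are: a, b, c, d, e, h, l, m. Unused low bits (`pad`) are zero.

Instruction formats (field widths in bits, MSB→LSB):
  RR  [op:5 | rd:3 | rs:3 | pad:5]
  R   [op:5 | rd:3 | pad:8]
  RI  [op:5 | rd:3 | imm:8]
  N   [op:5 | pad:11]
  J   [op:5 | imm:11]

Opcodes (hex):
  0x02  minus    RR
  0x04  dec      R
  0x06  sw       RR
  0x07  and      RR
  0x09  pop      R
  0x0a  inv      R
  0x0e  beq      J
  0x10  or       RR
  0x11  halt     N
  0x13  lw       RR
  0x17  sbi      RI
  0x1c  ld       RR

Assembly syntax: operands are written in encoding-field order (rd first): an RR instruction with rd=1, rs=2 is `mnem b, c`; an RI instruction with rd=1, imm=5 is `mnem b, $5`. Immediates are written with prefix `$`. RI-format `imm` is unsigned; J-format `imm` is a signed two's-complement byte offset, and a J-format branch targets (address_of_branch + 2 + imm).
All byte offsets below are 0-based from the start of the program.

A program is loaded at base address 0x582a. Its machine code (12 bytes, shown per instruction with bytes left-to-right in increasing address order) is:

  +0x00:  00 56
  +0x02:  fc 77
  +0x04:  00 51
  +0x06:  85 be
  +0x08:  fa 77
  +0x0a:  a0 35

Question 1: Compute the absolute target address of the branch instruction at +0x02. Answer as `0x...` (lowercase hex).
0x582a

[02] fc 77 → 0x77fc
  top 5b → 0xe → beq [J]
  imm: (w>>0)&0x7ff=0x7fc (s11→-4) → $-4
  target = base 0x582a + off 0x02 + 2 + imm -4 = 0x582a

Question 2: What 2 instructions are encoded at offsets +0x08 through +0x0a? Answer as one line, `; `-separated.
beq $-6; sw h, h

off 0x08: read fa 77 as little → 0x77fa
  top 5b → 0xe → beq [J]
  imm: (w>>0)&0x7ff=0x7fa (s11→-6) → $-6
off 0x0a: read a0 35 as little → 0x35a0
  top 5b → 0x6 → sw [RR]
  rd: (w>>8)&0x7=0x5 → h
  rs: (w>>5)&0x7=0x5 → h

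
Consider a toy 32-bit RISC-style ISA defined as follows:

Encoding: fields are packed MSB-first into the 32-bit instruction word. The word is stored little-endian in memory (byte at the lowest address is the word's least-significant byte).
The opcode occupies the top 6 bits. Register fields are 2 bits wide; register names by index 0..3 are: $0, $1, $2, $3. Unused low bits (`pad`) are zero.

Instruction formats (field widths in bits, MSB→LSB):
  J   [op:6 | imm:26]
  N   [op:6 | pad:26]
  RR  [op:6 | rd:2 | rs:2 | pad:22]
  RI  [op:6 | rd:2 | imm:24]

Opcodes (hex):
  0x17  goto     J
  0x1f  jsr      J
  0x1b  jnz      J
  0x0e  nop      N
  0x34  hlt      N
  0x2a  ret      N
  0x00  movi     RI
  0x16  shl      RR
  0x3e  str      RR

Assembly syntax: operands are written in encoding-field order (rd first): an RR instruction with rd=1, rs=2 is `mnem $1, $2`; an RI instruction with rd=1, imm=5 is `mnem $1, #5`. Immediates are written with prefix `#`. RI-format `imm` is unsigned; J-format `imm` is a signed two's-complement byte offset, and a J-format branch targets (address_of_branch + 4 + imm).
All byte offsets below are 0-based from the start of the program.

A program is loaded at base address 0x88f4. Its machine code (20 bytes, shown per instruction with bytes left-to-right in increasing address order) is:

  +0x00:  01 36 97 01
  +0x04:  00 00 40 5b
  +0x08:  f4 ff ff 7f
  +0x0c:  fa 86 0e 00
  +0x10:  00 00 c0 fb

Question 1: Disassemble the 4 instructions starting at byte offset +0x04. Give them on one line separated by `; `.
shl $3, $1; jsr #-12; movi $0, #952058; str $3, $3

+0x04: 00 00 40 5b ⇒ word 0x5b400000 (little)
  op=0x5b400000>>26=0x16 ⇒ shl (RR)
  rd@[25:24]=0x3 ⇒ $3
  rs@[23:22]=0x1 ⇒ $1
+0x08: f4 ff ff 7f ⇒ word 0x7ffffff4 (little)
  op=0x7ffffff4>>26=0x1f ⇒ jsr (J)
  imm@[25:0]=0x3fffff4 (s26→-12) ⇒ #-12
+0x0c: fa 86 0e 00 ⇒ word 0x000e86fa (little)
  op=0x000e86fa>>26=0x0 ⇒ movi (RI)
  rd@[25:24]=0x0 ⇒ $0
  imm@[23:0]=0xe86fa ⇒ #952058
+0x10: 00 00 c0 fb ⇒ word 0xfbc00000 (little)
  op=0xfbc00000>>26=0x3e ⇒ str (RR)
  rd@[25:24]=0x3 ⇒ $3
  rs@[23:22]=0x3 ⇒ $3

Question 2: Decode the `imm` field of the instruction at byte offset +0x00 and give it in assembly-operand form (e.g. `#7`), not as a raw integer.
[00] 01 36 97 01 → 0x01973601
  top 6b → 0x0 → movi [RI]
  rd: (w>>24)&0x3=0x1 → $1
  imm: (w>>0)&0xffffff=0x973601 → #9909761

#9909761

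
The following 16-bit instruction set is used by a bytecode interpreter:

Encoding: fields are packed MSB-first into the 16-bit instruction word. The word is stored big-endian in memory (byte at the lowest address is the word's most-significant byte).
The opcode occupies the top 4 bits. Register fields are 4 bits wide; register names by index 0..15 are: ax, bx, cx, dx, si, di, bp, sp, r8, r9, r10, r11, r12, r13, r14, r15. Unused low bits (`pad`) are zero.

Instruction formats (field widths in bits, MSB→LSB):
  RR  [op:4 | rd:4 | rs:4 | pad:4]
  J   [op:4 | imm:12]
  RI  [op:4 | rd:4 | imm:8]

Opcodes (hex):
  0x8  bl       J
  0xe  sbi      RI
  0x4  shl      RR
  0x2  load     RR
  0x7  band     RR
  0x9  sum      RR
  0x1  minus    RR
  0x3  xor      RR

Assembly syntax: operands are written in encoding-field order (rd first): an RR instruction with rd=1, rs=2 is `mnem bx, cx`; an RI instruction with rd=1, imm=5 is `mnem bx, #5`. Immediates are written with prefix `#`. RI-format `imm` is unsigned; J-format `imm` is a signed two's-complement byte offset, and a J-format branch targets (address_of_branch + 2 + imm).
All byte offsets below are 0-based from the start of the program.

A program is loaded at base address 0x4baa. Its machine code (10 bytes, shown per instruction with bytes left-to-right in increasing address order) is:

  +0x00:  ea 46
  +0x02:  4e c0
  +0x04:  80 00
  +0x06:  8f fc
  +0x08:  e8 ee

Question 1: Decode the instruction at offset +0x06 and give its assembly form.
off 0x06: read 8f fc as big → 0x8ffc
  opcode bits[15:12]=0x8: bl/J
  imm: (w>>0)&0xfff=0xffc (s12→-4) → #-4

bl #-4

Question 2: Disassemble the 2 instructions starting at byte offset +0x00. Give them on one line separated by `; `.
@+00  big-endian(ea 46) = 0xea46
  top 4b → 0xe → sbi [RI]
  [11:8] rd=10 = r10
  [7:0] imm=70 = #70
@+02  big-endian(4e c0) = 0x4ec0
  top 4b → 0x4 → shl [RR]
  [11:8] rd=14 = r14
  [7:4] rs=12 = r12

sbi r10, #70; shl r14, r12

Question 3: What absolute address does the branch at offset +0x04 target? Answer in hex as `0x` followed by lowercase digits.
@+04  big-endian(80 00) = 0x8000
  top 4b → 0x8 → bl [J]
  imm@[11:0]=0x0 ⇒ #0
  target = base 0x4baa + off 0x04 + 2 + imm 0 = 0x4bb0

0x4bb0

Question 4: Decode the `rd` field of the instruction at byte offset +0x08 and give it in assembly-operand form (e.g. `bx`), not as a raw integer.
r8

[08] e8 ee → 0xe8ee
  top 4b → 0xe → sbi [RI]
  rd: (w>>8)&0xf=0x8 → r8
  imm: (w>>0)&0xff=0xee → #238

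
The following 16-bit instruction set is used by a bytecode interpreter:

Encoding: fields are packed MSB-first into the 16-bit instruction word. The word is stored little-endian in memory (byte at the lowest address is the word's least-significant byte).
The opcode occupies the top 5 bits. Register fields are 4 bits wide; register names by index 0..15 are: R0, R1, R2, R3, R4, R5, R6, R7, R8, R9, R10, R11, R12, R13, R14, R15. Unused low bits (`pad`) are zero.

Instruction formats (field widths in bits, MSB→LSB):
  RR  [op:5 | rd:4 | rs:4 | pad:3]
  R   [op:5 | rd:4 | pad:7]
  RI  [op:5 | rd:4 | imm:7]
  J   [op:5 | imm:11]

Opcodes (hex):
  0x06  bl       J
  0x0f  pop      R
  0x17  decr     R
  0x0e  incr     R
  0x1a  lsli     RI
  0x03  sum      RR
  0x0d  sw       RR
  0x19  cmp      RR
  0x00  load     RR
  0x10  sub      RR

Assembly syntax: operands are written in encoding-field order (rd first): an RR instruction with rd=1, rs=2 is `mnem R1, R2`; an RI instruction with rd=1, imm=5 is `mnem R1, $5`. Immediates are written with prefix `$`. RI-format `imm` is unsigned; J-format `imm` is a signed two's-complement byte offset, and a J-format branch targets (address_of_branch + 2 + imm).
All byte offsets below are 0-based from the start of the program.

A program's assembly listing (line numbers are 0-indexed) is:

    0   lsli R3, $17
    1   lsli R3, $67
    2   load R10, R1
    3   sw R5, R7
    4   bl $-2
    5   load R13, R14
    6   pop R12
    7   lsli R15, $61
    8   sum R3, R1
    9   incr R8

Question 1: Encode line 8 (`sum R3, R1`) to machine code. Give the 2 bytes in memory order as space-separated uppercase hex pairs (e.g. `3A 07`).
88 19

line 8 (sum): pack op=0x3:5|rd=3:4|rs=1:4|pad=0:3 = 0x1988; little→ 88 19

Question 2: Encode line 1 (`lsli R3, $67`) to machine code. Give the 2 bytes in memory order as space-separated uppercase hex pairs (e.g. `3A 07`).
C3 D1

L1: lsli op=0x1a:5|rd=3:4|imm=67:7 ⇒ 0xd1c3 ⇒ little c3 d1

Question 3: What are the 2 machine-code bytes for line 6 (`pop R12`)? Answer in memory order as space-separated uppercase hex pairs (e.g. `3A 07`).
00 7E

6. pop fields op=0xf:5|rd=12:4|pad=0:7 → word 7e00h → 00 7e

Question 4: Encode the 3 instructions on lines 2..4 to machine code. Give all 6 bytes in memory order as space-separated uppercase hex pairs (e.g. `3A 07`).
line 2 (load): pack op=0x0:5|rd=10:4|rs=1:4|pad=0:3 = 0x0508; little→ 08 05
line 3 (sw): pack op=0xd:5|rd=5:4|rs=7:4|pad=0:3 = 0x6ab8; little→ b8 6a
line 4 (bl): pack op=0x6:5|imm=-2:11 = 0x37fe; little→ fe 37

08 05 B8 6A FE 37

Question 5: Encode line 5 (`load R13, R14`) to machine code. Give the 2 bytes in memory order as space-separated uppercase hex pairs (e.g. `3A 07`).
line 5 (load): pack op=0x0:5|rd=13:4|rs=14:4|pad=0:3 = 0x06f0; little→ f0 06

F0 06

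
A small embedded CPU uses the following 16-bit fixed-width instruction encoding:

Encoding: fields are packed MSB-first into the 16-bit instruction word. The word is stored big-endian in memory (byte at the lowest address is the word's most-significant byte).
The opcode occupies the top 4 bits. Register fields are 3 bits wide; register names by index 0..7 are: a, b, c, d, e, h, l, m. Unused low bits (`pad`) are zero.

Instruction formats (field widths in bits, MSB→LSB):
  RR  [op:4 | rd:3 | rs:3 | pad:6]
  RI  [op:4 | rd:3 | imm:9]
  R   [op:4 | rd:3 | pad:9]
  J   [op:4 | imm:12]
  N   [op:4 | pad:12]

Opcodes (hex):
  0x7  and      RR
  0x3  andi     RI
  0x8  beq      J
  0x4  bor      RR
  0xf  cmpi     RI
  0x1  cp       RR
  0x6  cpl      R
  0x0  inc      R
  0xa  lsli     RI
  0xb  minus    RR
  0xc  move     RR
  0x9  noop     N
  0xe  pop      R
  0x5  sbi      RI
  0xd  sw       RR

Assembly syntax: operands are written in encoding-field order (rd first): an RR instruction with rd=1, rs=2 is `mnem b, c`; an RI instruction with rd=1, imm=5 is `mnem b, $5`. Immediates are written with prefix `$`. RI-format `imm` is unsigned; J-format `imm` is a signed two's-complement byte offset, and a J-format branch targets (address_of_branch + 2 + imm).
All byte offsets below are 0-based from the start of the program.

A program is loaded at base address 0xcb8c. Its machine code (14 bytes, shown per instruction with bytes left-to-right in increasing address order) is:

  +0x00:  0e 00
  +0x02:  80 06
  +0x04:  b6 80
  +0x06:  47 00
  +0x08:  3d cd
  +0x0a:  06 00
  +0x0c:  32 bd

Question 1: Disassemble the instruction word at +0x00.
off 0x00: read 0e 00 as big → 0x0e00
  op=0x0e00>>12=0x0 ⇒ inc (R)
  rd@[11:9]=0x7 ⇒ m

inc m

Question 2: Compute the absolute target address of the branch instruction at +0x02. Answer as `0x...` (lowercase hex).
@+02  big-endian(80 06) = 0x8006
  top 4b → 0x8 → beq [J]
  imm@[11:0]=0x6 ⇒ $6
  target = base 0xcb8c + off 0x02 + 2 + imm 6 = 0xcb96

0xcb96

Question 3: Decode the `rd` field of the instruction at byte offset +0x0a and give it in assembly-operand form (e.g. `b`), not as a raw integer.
@+0a  big-endian(06 00) = 0x0600
  op=0x0600>>12=0x0 ⇒ inc (R)
  rd: (w>>9)&0x7=0x3 → d

d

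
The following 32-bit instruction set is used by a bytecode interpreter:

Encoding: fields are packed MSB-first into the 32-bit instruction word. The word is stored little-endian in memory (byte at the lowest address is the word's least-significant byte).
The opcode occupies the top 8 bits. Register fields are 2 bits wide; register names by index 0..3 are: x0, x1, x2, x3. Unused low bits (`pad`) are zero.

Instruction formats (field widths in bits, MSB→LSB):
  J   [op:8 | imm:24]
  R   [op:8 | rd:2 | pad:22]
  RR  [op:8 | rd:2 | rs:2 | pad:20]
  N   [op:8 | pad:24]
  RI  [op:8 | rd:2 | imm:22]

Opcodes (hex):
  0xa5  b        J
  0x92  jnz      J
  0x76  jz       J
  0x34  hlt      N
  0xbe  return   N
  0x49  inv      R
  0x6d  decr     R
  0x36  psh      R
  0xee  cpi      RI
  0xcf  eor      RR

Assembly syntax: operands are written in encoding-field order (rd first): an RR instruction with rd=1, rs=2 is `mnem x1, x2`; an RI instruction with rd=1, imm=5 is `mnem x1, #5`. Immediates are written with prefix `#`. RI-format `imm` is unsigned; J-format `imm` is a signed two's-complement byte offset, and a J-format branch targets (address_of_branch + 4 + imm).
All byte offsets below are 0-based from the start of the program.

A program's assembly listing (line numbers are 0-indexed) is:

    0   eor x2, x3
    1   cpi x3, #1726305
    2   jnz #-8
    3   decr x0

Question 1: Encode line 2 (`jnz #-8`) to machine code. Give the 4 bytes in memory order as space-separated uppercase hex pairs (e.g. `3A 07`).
2. jnz fields op=0x92:8|imm=-8:24 → word 92fffff8h → f8 ff ff 92

F8 FF FF 92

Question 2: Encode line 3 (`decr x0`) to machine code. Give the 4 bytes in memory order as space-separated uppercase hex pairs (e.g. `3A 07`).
00 00 00 6D

L3: decr op=0x6d:8|rd=0:2|pad=0:22 ⇒ 0x6d000000 ⇒ little 00 00 00 6d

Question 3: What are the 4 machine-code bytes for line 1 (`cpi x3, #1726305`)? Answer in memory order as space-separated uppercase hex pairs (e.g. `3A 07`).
61 57 DA EE

line 1 (cpi): pack op=0xee:8|rd=3:2|imm=1726305:22 = 0xeeda5761; little→ 61 57 da ee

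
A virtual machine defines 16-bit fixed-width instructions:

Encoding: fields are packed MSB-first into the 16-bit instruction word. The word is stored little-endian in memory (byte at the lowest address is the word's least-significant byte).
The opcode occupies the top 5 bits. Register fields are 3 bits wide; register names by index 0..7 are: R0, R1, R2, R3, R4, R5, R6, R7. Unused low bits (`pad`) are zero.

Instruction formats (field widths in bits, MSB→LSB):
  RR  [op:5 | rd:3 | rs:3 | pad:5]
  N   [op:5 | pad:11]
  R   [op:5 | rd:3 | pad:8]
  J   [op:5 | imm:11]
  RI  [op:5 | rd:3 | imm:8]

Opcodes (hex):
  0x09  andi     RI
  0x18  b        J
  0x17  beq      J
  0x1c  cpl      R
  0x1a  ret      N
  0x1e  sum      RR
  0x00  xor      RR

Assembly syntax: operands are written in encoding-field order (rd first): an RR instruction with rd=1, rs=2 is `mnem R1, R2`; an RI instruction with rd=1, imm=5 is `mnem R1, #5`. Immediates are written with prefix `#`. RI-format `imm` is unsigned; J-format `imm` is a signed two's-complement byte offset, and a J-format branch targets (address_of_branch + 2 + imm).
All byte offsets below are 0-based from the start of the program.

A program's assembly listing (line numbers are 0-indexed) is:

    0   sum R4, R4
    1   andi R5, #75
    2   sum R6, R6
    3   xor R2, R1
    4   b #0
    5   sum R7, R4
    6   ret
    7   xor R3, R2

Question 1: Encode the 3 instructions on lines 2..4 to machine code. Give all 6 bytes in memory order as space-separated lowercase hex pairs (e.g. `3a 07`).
line 2 (sum): pack op=0x1e:5|rd=6:3|rs=6:3|pad=0:5 = 0xf6c0; little→ c0 f6
line 3 (xor): pack op=0x0:5|rd=2:3|rs=1:3|pad=0:5 = 0x0220; little→ 20 02
line 4 (b): pack op=0x18:5|imm=0:11 = 0xc000; little→ 00 c0

c0 f6 20 02 00 c0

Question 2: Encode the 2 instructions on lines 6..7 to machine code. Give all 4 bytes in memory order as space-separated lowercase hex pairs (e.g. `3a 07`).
00 d0 40 03

L6: ret op=0x1a:5|pad=0:11 ⇒ 0xd000 ⇒ little 00 d0
L7: xor op=0x0:5|rd=3:3|rs=2:3|pad=0:5 ⇒ 0x0340 ⇒ little 40 03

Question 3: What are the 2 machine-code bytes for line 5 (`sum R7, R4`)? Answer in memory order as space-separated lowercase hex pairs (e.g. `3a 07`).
5. sum fields op=0x1e:5|rd=7:3|rs=4:3|pad=0:5 → word f780h → 80 f7

80 f7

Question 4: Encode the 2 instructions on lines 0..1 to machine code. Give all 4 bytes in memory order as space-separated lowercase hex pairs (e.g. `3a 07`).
line 0 (sum): pack op=0x1e:5|rd=4:3|rs=4:3|pad=0:5 = 0xf480; little→ 80 f4
line 1 (andi): pack op=0x9:5|rd=5:3|imm=75:8 = 0x4d4b; little→ 4b 4d

80 f4 4b 4d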